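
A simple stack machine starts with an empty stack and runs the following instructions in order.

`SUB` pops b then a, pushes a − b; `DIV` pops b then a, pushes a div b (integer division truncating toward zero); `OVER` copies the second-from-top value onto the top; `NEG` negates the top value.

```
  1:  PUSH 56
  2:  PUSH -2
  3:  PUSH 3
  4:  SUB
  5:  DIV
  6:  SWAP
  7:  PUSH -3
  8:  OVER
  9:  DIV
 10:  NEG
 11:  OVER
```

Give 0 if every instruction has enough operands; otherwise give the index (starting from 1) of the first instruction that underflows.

6

PUSH 56 -> 56
PUSH -2 -> 56 -2
PUSH 3  -> 56 -2 3
SUB     -> 56 -5
DIV     -> -11
SWAP  — needs 2 operands, stack has 1 → underflow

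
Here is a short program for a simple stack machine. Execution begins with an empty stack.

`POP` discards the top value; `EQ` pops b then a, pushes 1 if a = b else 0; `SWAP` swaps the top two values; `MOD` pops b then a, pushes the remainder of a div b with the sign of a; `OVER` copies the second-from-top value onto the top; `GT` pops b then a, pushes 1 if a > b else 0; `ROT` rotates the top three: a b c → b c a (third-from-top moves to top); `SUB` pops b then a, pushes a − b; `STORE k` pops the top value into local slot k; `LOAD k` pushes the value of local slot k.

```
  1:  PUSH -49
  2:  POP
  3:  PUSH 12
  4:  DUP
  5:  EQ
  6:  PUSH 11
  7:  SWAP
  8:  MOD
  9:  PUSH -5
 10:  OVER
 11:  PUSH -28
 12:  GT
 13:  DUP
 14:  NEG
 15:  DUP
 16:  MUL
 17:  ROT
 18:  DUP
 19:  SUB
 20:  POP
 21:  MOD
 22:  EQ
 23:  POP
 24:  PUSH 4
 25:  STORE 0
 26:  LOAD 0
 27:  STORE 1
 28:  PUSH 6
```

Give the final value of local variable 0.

4

PUSH -49 : -49
POP      : (empty)
PUSH 12  : 12
DUP      : 12 12
EQ       : 1
PUSH 11  : 1 11
SWAP     : 11 1
MOD      : 0
PUSH -5  : 0 -5
OVER     : 0 -5 0
PUSH -28 : 0 -5 0 -28
GT       : 0 -5 1
DUP      : 0 -5 1 1
NEG      : 0 -5 1 -1
DUP      : 0 -5 1 -1 -1
MUL      : 0 -5 1 1
ROT      : 0 1 1 -5
DUP      : 0 1 1 -5 -5
SUB      : 0 1 1 0
POP      : 0 1 1
MOD      : 0 0
EQ       : 1
POP      : (empty)
PUSH 4   : 4
STORE 0  : (empty)
LOAD 0   : 4
STORE 1  : (empty)
PUSH 6   : 6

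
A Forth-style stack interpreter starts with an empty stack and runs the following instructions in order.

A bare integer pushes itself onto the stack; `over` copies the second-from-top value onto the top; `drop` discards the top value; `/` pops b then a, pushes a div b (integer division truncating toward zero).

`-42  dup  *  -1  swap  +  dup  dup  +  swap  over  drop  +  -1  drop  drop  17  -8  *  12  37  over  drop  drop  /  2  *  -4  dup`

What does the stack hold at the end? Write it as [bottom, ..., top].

-42   -42
dup   -42 -42
*     1764
-1    1764 -1
swap  -1 1764
+     1763
dup   1763 1763
dup   1763 1763 1763
+     1763 3526
swap  3526 1763
over  3526 1763 3526
drop  3526 1763
+     5289
-1    5289 -1
drop  5289
drop  (empty)
17    17
-8    17 -8
*     -136
12    -136 12
37    -136 12 37
over  -136 12 37 12
drop  -136 12 37
drop  -136 12
/     -11
2     -11 2
*     -22
-4    -22 -4
dup   -22 -4 -4

[-22, -4, -4]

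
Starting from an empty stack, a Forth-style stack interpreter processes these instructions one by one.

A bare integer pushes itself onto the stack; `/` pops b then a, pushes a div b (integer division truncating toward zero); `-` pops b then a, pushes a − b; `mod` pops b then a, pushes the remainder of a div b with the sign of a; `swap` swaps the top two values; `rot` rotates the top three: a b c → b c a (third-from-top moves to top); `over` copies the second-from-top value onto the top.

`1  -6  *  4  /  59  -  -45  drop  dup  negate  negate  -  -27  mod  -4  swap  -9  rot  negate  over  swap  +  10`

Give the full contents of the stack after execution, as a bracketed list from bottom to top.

[0, -9, -5, 10]

1       [1]
-6      [1, -6]
*       [-6]
4       [-6, 4]
/       [-1]
59      [-1, 59]
-       [-60]
-45     [-60, -45]
drop    [-60]
dup     [-60, -60]
negate  [-60, 60]
negate  [-60, -60]
-       [0]
-27     [0, -27]
mod     [0]
-4      [0, -4]
swap    [-4, 0]
-9      [-4, 0, -9]
rot     [0, -9, -4]
negate  [0, -9, 4]
over    [0, -9, 4, -9]
swap    [0, -9, -9, 4]
+       [0, -9, -5]
10      [0, -9, -5, 10]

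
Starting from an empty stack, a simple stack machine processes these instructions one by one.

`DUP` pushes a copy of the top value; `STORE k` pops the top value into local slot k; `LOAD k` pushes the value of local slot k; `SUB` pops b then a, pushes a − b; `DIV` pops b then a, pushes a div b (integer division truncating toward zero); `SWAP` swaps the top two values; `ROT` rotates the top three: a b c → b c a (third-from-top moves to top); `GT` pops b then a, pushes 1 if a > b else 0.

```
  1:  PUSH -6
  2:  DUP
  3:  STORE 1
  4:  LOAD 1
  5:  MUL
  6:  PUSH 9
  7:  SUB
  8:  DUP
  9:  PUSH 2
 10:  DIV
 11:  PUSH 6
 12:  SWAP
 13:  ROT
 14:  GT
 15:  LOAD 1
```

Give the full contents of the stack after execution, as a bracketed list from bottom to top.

PUSH -6 -> [-6]
DUP     -> [-6, -6]
STORE 1 -> [-6]
LOAD 1  -> [-6, -6]
MUL     -> [36]
PUSH 9  -> [36, 9]
SUB     -> [27]
DUP     -> [27, 27]
PUSH 2  -> [27, 27, 2]
DIV     -> [27, 13]
PUSH 6  -> [27, 13, 6]
SWAP    -> [27, 6, 13]
ROT     -> [6, 13, 27]
GT      -> [6, 0]
LOAD 1  -> [6, 0, -6]

[6, 0, -6]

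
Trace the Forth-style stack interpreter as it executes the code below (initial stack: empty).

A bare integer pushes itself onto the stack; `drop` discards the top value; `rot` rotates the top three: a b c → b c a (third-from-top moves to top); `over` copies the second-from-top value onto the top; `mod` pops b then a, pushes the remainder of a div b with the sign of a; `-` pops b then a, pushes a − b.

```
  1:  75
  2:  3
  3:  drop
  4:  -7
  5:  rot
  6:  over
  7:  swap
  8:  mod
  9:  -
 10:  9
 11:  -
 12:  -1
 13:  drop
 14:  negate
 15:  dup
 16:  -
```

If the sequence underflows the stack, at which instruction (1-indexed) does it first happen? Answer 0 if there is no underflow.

5

75   → 75
3    → 75 3
drop → 75
-7   → 75 -7
rot  — needs 3 operands, stack has 2 → underflow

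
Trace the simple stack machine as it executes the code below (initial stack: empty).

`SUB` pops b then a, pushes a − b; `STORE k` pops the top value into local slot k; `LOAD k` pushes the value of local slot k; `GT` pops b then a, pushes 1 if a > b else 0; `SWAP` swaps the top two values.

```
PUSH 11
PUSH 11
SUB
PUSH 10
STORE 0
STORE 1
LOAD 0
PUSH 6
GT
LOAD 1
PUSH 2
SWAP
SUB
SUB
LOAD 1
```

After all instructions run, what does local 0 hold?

10

PUSH 11  [11]
PUSH 11  [11, 11]
SUB      [0]
PUSH 10  [0, 10]
STORE 0  [0]
STORE 1  []
LOAD 0   [10]
PUSH 6   [10, 6]
GT       [1]
LOAD 1   [1, 0]
PUSH 2   [1, 0, 2]
SWAP     [1, 2, 0]
SUB      [1, 2]
SUB      [-1]
LOAD 1   [-1, 0]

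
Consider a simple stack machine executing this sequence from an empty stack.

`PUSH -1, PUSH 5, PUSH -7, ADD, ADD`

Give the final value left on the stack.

PUSH -1 -> -1
PUSH 5  -> -1 5
PUSH -7 -> -1 5 -7
ADD     -> -1 -2
ADD     -> -3

-3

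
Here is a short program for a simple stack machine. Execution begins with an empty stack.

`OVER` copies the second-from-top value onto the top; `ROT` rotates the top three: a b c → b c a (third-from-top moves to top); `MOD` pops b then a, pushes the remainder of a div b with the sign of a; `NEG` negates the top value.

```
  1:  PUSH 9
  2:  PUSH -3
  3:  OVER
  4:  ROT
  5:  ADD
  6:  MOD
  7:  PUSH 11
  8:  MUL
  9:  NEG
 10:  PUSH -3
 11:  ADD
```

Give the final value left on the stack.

PUSH 9  -> [9]
PUSH -3 -> [9, -3]
OVER    -> [9, -3, 9]
ROT     -> [-3, 9, 9]
ADD     -> [-3, 18]
MOD     -> [-3]
PUSH 11 -> [-3, 11]
MUL     -> [-33]
NEG     -> [33]
PUSH -3 -> [33, -3]
ADD     -> [30]

30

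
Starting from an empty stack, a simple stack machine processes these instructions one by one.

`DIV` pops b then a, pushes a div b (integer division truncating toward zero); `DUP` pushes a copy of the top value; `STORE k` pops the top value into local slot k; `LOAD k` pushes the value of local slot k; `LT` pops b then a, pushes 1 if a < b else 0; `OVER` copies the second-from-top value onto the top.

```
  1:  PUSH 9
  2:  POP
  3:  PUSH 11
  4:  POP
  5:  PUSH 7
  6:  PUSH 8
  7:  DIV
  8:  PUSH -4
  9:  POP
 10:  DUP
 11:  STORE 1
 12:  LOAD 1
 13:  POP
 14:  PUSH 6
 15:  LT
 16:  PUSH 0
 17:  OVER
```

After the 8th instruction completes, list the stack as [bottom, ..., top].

PUSH 9  → 9
POP     → (empty)
PUSH 11 → 11
POP     → (empty)
PUSH 7  → 7
PUSH 8  → 7 8
DIV     → 0
PUSH -4 → 0 -4

[0, -4]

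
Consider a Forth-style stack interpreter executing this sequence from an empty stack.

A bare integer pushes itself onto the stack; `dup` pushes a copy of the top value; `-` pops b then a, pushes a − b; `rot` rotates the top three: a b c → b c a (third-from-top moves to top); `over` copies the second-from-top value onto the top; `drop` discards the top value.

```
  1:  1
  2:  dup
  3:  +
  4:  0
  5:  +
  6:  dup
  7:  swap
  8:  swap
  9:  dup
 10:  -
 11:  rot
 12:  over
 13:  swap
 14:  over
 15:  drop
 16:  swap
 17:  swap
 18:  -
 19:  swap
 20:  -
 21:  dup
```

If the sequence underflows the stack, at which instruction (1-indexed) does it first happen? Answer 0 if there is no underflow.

1     1
dup   1 1
+     2
0     2 0
+     2
dup   2 2
swap  2 2
swap  2 2
dup   2 2 2
-     2 0
rot  — needs 3 operands, stack has 2 → underflow

11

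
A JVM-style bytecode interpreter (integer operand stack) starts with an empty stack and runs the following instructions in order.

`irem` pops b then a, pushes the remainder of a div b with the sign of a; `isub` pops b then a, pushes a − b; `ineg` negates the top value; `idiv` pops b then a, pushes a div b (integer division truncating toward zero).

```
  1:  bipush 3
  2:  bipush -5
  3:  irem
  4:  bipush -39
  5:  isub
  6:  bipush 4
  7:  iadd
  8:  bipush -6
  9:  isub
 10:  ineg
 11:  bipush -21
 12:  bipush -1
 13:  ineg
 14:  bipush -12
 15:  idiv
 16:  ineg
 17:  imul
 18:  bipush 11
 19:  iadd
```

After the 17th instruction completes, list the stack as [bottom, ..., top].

bipush 3   -> 3
bipush -5  -> 3 -5
irem       -> 3
bipush -39 -> 3 -39
isub       -> 42
bipush 4   -> 42 4
iadd       -> 46
bipush -6  -> 46 -6
isub       -> 52
ineg       -> -52
bipush -21 -> -52 -21
bipush -1  -> -52 -21 -1
ineg       -> -52 -21 1
bipush -12 -> -52 -21 1 -12
idiv       -> -52 -21 0
ineg       -> -52 -21 0
imul       -> -52 0

[-52, 0]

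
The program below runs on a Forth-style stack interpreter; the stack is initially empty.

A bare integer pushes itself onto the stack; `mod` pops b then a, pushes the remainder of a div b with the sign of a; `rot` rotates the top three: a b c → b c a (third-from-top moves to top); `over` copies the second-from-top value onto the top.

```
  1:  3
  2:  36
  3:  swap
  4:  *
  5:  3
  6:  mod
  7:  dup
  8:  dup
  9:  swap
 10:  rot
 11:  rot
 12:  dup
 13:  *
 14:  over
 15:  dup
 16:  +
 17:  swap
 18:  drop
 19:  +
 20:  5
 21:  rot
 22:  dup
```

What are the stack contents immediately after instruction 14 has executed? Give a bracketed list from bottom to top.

[0, 0, 0, 0]

3     3
36    3 36
swap  36 3
*     108
3     108 3
mod   0
dup   0 0
dup   0 0 0
swap  0 0 0
rot   0 0 0
rot   0 0 0
dup   0 0 0 0
*     0 0 0
over  0 0 0 0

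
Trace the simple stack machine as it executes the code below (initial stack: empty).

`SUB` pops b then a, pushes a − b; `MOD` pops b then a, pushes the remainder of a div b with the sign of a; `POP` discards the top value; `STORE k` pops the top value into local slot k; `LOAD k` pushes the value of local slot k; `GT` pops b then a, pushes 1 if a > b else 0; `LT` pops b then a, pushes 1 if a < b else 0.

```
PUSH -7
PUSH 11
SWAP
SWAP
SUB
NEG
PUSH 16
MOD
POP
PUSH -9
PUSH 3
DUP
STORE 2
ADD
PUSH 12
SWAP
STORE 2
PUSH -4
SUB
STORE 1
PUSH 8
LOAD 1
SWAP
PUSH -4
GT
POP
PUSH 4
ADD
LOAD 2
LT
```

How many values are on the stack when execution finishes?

PUSH -7 -> -7
PUSH 11 -> -7 11
SWAP    -> 11 -7
SWAP    -> -7 11
SUB     -> -18
NEG     -> 18
PUSH 16 -> 18 16
MOD     -> 2
POP     -> (empty)
PUSH -9 -> -9
PUSH 3  -> -9 3
DUP     -> -9 3 3
STORE 2 -> -9 3
ADD     -> -6
PUSH 12 -> -6 12
SWAP    -> 12 -6
STORE 2 -> 12
PUSH -4 -> 12 -4
SUB     -> 16
STORE 1 -> (empty)
PUSH 8  -> 8
LOAD 1  -> 8 16
SWAP    -> 16 8
PUSH -4 -> 16 8 -4
GT      -> 16 1
POP     -> 16
PUSH 4  -> 16 4
ADD     -> 20
LOAD 2  -> 20 -6
LT      -> 0

1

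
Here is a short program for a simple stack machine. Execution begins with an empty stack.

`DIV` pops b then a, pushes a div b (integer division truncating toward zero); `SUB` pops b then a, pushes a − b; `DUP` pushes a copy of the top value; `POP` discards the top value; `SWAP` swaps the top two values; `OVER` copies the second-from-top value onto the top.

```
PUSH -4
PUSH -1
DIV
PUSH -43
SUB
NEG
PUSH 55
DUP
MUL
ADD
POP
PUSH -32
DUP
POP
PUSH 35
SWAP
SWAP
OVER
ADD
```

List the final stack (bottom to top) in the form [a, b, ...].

[-32, 3]

PUSH -4  → -4
PUSH -1  → -4 -1
DIV      → 4
PUSH -43 → 4 -43
SUB      → 47
NEG      → -47
PUSH 55  → -47 55
DUP      → -47 55 55
MUL      → -47 3025
ADD      → 2978
POP      → (empty)
PUSH -32 → -32
DUP      → -32 -32
POP      → -32
PUSH 35  → -32 35
SWAP     → 35 -32
SWAP     → -32 35
OVER     → -32 35 -32
ADD      → -32 3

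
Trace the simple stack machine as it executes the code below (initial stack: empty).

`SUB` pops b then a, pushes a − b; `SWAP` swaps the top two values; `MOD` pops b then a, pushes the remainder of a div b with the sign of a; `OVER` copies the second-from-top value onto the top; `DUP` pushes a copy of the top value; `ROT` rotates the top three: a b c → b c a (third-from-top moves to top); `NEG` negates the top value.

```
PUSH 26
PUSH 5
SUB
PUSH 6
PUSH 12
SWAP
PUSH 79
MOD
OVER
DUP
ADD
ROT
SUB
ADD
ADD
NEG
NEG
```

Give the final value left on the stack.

PUSH 26 → [26]
PUSH 5  → [26, 5]
SUB     → [21]
PUSH 6  → [21, 6]
PUSH 12 → [21, 6, 12]
SWAP    → [21, 12, 6]
PUSH 79 → [21, 12, 6, 79]
MOD     → [21, 12, 6]
OVER    → [21, 12, 6, 12]
DUP     → [21, 12, 6, 12, 12]
ADD     → [21, 12, 6, 24]
ROT     → [21, 6, 24, 12]
SUB     → [21, 6, 12]
ADD     → [21, 18]
ADD     → [39]
NEG     → [-39]
NEG     → [39]

39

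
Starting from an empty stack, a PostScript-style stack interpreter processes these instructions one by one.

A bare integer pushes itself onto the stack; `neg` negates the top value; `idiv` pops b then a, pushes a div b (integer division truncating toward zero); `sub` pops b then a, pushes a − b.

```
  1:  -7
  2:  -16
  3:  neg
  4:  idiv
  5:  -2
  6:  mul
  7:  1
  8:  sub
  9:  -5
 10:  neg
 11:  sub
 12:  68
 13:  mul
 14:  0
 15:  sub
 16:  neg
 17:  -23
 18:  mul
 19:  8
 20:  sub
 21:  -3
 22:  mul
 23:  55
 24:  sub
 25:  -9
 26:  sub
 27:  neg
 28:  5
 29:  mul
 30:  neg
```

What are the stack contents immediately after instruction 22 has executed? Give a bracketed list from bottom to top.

[28176]

-7   -> -7
-16  -> -7 -16
neg  -> -7 16
idiv -> 0
-2   -> 0 -2
mul  -> 0
1    -> 0 1
sub  -> -1
-5   -> -1 -5
neg  -> -1 5
sub  -> -6
68   -> -6 68
mul  -> -408
0    -> -408 0
sub  -> -408
neg  -> 408
-23  -> 408 -23
mul  -> -9384
8    -> -9384 8
sub  -> -9392
-3   -> -9392 -3
mul  -> 28176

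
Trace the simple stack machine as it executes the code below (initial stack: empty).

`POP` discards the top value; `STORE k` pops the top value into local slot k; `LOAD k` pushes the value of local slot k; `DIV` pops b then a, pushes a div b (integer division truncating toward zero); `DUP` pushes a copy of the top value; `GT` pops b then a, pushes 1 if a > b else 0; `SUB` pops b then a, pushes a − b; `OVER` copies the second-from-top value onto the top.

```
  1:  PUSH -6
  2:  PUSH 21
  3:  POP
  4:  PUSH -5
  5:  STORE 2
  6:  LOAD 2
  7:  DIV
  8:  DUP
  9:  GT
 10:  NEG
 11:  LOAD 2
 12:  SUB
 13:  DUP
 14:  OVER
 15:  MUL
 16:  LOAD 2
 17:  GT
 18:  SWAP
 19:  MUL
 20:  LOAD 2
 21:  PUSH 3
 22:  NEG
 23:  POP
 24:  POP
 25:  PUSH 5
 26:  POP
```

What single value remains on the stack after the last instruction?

5

PUSH -6  [-6]
PUSH 21  [-6, 21]
POP      [-6]
PUSH -5  [-6, -5]
STORE 2  [-6]
LOAD 2   [-6, -5]
DIV      [1]
DUP      [1, 1]
GT       [0]
NEG      [0]
LOAD 2   [0, -5]
SUB      [5]
DUP      [5, 5]
OVER     [5, 5, 5]
MUL      [5, 25]
LOAD 2   [5, 25, -5]
GT       [5, 1]
SWAP     [1, 5]
MUL      [5]
LOAD 2   [5, -5]
PUSH 3   [5, -5, 3]
NEG      [5, -5, -3]
POP      [5, -5]
POP      [5]
PUSH 5   [5, 5]
POP      [5]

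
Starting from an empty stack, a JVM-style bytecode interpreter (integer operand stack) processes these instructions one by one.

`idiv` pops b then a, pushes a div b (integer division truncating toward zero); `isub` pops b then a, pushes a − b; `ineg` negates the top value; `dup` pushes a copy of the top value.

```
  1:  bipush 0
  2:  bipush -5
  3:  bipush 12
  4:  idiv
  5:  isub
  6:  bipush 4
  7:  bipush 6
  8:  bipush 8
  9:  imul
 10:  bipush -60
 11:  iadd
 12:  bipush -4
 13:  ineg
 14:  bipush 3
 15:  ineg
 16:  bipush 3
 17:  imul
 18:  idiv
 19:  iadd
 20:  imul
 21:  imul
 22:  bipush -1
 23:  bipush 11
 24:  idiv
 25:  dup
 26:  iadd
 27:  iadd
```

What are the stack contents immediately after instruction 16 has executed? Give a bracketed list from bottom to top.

bipush 0   : 0
bipush -5  : 0 -5
bipush 12  : 0 -5 12
idiv       : 0 0
isub       : 0
bipush 4   : 0 4
bipush 6   : 0 4 6
bipush 8   : 0 4 6 8
imul       : 0 4 48
bipush -60 : 0 4 48 -60
iadd       : 0 4 -12
bipush -4  : 0 4 -12 -4
ineg       : 0 4 -12 4
bipush 3   : 0 4 -12 4 3
ineg       : 0 4 -12 4 -3
bipush 3   : 0 4 -12 4 -3 3

[0, 4, -12, 4, -3, 3]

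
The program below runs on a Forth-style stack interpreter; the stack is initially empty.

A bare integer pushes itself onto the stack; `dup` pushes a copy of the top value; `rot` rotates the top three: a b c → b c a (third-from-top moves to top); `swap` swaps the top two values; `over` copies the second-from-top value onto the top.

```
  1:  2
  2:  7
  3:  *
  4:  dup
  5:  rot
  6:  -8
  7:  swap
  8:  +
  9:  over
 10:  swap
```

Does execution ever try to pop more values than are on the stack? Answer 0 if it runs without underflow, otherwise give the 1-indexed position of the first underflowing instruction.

5

2   → 2
7   → 2 7
*   → 14
dup → 14 14
rot  — needs 3 operands, stack has 2 → underflow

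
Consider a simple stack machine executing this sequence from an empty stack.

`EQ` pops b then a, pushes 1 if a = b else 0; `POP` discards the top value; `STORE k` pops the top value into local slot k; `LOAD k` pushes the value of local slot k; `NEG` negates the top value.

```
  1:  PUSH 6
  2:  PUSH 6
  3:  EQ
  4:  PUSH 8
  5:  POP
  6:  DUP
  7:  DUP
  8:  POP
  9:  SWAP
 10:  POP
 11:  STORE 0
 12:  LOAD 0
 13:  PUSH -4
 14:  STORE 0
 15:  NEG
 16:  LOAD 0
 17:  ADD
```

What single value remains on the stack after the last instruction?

-5

PUSH 6  → [6]
PUSH 6  → [6, 6]
EQ      → [1]
PUSH 8  → [1, 8]
POP     → [1]
DUP     → [1, 1]
DUP     → [1, 1, 1]
POP     → [1, 1]
SWAP    → [1, 1]
POP     → [1]
STORE 0 → []
LOAD 0  → [1]
PUSH -4 → [1, -4]
STORE 0 → [1]
NEG     → [-1]
LOAD 0  → [-1, -4]
ADD     → [-5]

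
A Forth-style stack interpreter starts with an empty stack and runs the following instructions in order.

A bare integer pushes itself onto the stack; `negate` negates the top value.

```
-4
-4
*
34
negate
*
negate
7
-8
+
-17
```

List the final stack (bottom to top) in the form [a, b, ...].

-4     : -4
-4     : -4 -4
*      : 16
34     : 16 34
negate : 16 -34
*      : -544
negate : 544
7      : 544 7
-8     : 544 7 -8
+      : 544 -1
-17    : 544 -1 -17

[544, -1, -17]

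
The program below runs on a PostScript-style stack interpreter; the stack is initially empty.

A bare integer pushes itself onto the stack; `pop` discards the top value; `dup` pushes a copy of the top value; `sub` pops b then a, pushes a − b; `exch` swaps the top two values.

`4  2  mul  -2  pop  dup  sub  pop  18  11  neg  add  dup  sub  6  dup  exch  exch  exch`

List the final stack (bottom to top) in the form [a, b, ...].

4     [4]
2     [4, 2]
mul   [8]
-2    [8, -2]
pop   [8]
dup   [8, 8]
sub   [0]
pop   []
18    [18]
11    [18, 11]
neg   [18, -11]
add   [7]
dup   [7, 7]
sub   [0]
6     [0, 6]
dup   [0, 6, 6]
exch  [0, 6, 6]
exch  [0, 6, 6]
exch  [0, 6, 6]

[0, 6, 6]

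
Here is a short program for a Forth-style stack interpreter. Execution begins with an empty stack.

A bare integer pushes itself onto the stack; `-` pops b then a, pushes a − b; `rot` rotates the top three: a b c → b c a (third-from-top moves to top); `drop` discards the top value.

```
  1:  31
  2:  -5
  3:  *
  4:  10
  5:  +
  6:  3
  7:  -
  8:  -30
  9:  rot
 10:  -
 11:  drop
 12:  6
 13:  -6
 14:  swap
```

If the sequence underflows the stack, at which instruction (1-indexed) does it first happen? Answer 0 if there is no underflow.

31  → 31
-5  → 31 -5
*   → -155
10  → -155 10
+   → -145
3   → -145 3
-   → -148
-30 → -148 -30
rot  — needs 3 operands, stack has 2 → underflow

9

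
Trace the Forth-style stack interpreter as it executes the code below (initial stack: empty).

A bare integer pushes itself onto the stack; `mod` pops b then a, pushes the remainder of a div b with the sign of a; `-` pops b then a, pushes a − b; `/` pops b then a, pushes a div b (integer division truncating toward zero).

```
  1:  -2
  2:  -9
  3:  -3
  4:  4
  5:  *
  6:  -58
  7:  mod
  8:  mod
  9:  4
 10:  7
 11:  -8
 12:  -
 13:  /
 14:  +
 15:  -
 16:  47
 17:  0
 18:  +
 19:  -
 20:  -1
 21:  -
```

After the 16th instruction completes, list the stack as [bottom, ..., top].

-2  → -2
-9  → -2 -9
-3  → -2 -9 -3
4   → -2 -9 -3 4
*   → -2 -9 -12
-58 → -2 -9 -12 -58
mod → -2 -9 -12
mod → -2 -9
4   → -2 -9 4
7   → -2 -9 4 7
-8  → -2 -9 4 7 -8
-   → -2 -9 4 15
/   → -2 -9 0
+   → -2 -9
-   → 7
47  → 7 47

[7, 47]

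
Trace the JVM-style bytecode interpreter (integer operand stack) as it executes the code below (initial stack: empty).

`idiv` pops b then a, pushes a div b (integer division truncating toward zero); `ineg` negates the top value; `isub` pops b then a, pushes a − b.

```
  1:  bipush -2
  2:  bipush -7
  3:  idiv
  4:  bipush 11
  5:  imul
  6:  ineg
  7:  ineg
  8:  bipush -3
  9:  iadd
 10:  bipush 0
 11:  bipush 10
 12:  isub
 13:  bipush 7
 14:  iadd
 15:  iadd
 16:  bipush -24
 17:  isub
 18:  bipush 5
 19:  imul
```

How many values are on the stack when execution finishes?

bipush -2  : [-2]
bipush -7  : [-2, -7]
idiv       : [0]
bipush 11  : [0, 11]
imul       : [0]
ineg       : [0]
ineg       : [0]
bipush -3  : [0, -3]
iadd       : [-3]
bipush 0   : [-3, 0]
bipush 10  : [-3, 0, 10]
isub       : [-3, -10]
bipush 7   : [-3, -10, 7]
iadd       : [-3, -3]
iadd       : [-6]
bipush -24 : [-6, -24]
isub       : [18]
bipush 5   : [18, 5]
imul       : [90]

1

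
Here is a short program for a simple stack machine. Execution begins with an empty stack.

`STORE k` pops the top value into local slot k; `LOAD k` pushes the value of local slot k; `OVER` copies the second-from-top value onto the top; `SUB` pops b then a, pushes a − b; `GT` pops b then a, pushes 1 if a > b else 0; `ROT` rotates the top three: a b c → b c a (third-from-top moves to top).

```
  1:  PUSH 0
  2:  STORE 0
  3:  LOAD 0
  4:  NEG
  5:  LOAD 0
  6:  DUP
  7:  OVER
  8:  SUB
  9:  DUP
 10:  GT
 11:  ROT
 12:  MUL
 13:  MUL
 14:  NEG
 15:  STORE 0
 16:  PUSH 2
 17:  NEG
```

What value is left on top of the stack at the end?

-2

PUSH 0  → 0
STORE 0 → (empty)
LOAD 0  → 0
NEG     → 0
LOAD 0  → 0 0
DUP     → 0 0 0
OVER    → 0 0 0 0
SUB     → 0 0 0
DUP     → 0 0 0 0
GT      → 0 0 0
ROT     → 0 0 0
MUL     → 0 0
MUL     → 0
NEG     → 0
STORE 0 → (empty)
PUSH 2  → 2
NEG     → -2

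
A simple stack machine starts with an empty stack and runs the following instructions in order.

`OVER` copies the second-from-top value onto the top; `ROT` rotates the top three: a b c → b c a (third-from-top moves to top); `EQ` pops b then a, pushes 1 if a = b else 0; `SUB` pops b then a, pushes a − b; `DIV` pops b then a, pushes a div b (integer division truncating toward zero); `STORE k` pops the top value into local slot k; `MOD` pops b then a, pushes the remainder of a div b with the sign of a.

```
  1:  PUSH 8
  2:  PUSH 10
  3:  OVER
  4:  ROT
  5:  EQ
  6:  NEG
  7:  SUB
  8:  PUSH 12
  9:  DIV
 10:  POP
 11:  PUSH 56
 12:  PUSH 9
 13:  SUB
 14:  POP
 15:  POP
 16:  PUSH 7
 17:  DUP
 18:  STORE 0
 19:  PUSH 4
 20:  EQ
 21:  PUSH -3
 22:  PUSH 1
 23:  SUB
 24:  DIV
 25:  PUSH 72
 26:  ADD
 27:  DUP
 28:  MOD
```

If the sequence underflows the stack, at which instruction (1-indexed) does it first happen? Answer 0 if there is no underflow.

15

PUSH 8  : [8]
PUSH 10 : [8, 10]
OVER    : [8, 10, 8]
ROT     : [10, 8, 8]
EQ      : [10, 1]
NEG     : [10, -1]
SUB     : [11]
PUSH 12 : [11, 12]
DIV     : [0]
POP     : []
PUSH 56 : [56]
PUSH 9  : [56, 9]
SUB     : [47]
POP     : []
POP  — needs 1 operand, stack has 0 → underflow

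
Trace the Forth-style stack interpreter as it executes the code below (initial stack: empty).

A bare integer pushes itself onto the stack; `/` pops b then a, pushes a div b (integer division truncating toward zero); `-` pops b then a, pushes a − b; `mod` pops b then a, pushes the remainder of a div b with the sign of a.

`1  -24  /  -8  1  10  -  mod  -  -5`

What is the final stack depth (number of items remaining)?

1   : [1]
-24 : [1, -24]
/   : [0]
-8  : [0, -8]
1   : [0, -8, 1]
10  : [0, -8, 1, 10]
-   : [0, -8, -9]
mod : [0, -8]
-   : [8]
-5  : [8, -5]

2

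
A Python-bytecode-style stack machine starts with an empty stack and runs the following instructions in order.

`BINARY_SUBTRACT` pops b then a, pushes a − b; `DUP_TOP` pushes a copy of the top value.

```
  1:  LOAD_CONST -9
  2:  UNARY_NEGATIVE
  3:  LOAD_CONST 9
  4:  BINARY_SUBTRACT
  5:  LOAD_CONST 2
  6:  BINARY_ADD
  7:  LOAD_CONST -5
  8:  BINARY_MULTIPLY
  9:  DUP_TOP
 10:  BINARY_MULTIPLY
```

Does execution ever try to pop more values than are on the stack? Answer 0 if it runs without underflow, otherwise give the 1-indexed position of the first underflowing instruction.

LOAD_CONST -9   → [-9]
UNARY_NEGATIVE  → [9]
LOAD_CONST 9    → [9, 9]
BINARY_SUBTRACT → [0]
LOAD_CONST 2    → [0, 2]
BINARY_ADD      → [2]
LOAD_CONST -5   → [2, -5]
BINARY_MULTIPLY → [-10]
DUP_TOP         → [-10, -10]
BINARY_MULTIPLY → [100]

0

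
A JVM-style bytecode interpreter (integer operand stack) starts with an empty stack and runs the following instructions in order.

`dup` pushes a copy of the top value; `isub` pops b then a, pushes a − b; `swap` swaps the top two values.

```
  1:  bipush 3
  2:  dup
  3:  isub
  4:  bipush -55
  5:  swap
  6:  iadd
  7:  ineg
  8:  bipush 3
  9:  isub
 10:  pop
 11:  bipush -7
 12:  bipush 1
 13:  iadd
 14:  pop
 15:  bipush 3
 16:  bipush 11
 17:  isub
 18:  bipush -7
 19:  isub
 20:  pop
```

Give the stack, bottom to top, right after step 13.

bipush 3    3
dup         3 3
isub        0
bipush -55  0 -55
swap        -55 0
iadd        -55
ineg        55
bipush 3    55 3
isub        52
pop         (empty)
bipush -7   -7
bipush 1    -7 1
iadd        -6

[-6]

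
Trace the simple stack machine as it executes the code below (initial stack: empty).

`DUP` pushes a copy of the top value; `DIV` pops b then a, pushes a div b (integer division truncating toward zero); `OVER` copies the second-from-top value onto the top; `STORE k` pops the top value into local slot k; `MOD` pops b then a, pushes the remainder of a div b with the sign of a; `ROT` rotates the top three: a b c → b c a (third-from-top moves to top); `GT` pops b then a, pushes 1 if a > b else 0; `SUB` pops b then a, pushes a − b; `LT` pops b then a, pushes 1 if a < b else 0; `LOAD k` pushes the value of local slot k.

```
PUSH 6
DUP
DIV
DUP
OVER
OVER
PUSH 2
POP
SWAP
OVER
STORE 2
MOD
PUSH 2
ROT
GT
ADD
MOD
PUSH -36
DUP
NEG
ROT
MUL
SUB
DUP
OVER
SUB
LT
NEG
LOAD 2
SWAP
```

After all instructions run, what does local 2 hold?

PUSH 6   → 6
DUP      → 6 6
DIV      → 1
DUP      → 1 1
OVER     → 1 1 1
OVER     → 1 1 1 1
PUSH 2   → 1 1 1 1 2
POP      → 1 1 1 1
SWAP     → 1 1 1 1
OVER     → 1 1 1 1 1
STORE 2  → 1 1 1 1
MOD      → 1 1 0
PUSH 2   → 1 1 0 2
ROT      → 1 0 2 1
GT       → 1 0 1
ADD      → 1 1
MOD      → 0
PUSH -36 → 0 -36
DUP      → 0 -36 -36
NEG      → 0 -36 36
ROT      → -36 36 0
MUL      → -36 0
SUB      → -36
DUP      → -36 -36
OVER     → -36 -36 -36
SUB      → -36 0
LT       → 1
NEG      → -1
LOAD 2   → -1 1
SWAP     → 1 -1

1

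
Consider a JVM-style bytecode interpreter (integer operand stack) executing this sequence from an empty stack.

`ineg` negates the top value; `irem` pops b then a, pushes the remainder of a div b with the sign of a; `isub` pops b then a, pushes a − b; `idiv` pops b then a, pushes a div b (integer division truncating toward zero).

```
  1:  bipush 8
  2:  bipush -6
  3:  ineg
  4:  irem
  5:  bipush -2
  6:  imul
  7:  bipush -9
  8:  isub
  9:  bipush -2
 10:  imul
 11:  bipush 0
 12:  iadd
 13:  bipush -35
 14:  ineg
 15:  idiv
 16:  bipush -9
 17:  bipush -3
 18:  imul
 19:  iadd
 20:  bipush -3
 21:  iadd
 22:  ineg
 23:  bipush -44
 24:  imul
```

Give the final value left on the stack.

bipush 8   : 8
bipush -6  : 8 -6
ineg       : 8 6
irem       : 2
bipush -2  : 2 -2
imul       : -4
bipush -9  : -4 -9
isub       : 5
bipush -2  : 5 -2
imul       : -10
bipush 0   : -10 0
iadd       : -10
bipush -35 : -10 -35
ineg       : -10 35
idiv       : 0
bipush -9  : 0 -9
bipush -3  : 0 -9 -3
imul       : 0 27
iadd       : 27
bipush -3  : 27 -3
iadd       : 24
ineg       : -24
bipush -44 : -24 -44
imul       : 1056

1056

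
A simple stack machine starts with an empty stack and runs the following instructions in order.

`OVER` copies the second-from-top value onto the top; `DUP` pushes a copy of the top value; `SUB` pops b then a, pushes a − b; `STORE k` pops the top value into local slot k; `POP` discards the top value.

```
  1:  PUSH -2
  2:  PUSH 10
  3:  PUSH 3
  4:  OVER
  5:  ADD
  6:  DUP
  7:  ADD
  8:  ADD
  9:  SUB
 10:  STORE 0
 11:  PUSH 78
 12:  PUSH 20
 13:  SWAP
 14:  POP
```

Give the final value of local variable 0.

PUSH -2 → -2
PUSH 10 → -2 10
PUSH 3  → -2 10 3
OVER    → -2 10 3 10
ADD     → -2 10 13
DUP     → -2 10 13 13
ADD     → -2 10 26
ADD     → -2 36
SUB     → -38
STORE 0 → (empty)
PUSH 78 → 78
PUSH 20 → 78 20
SWAP    → 20 78
POP     → 20

-38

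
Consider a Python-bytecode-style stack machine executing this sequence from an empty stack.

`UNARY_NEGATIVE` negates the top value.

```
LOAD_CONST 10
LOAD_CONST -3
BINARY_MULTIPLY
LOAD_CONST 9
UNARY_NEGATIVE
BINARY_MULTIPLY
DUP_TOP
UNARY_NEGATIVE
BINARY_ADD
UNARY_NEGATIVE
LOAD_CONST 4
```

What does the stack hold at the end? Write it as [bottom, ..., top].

LOAD_CONST 10   : [10]
LOAD_CONST -3   : [10, -3]
BINARY_MULTIPLY : [-30]
LOAD_CONST 9    : [-30, 9]
UNARY_NEGATIVE  : [-30, -9]
BINARY_MULTIPLY : [270]
DUP_TOP         : [270, 270]
UNARY_NEGATIVE  : [270, -270]
BINARY_ADD      : [0]
UNARY_NEGATIVE  : [0]
LOAD_CONST 4    : [0, 4]

[0, 4]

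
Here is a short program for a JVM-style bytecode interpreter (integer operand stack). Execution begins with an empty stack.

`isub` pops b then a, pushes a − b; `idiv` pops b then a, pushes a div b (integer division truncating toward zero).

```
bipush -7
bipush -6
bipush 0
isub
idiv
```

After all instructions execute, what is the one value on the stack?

bipush -7 → -7
bipush -6 → -7 -6
bipush 0  → -7 -6 0
isub      → -7 -6
idiv      → 1

1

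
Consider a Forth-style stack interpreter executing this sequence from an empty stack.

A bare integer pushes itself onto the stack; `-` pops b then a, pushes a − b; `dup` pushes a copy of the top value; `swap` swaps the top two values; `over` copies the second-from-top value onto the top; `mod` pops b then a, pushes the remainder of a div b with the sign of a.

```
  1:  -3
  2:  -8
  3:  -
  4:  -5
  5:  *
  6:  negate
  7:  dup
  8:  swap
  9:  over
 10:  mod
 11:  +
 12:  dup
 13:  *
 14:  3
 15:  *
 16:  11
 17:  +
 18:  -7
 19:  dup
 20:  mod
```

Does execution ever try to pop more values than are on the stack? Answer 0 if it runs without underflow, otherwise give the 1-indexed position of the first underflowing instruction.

0

-3     : [-3]
-8     : [-3, -8]
-      : [5]
-5     : [5, -5]
*      : [-25]
negate : [25]
dup    : [25, 25]
swap   : [25, 25]
over   : [25, 25, 25]
mod    : [25, 0]
+      : [25]
dup    : [25, 25]
*      : [625]
3      : [625, 3]
*      : [1875]
11     : [1875, 11]
+      : [1886]
-7     : [1886, -7]
dup    : [1886, -7, -7]
mod    : [1886, 0]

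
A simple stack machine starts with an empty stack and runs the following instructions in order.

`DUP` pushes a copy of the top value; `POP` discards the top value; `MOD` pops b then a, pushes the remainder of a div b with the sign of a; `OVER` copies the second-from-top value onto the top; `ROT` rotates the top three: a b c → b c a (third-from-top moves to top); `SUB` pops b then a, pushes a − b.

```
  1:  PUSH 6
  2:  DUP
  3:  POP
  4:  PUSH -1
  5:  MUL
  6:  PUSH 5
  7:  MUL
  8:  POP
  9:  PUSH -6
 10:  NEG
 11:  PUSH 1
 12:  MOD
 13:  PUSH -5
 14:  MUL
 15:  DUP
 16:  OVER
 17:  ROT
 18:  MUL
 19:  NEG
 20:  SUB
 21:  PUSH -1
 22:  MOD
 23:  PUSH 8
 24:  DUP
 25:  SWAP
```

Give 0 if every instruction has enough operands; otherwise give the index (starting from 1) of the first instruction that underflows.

PUSH 6  → [6]
DUP     → [6, 6]
POP     → [6]
PUSH -1 → [6, -1]
MUL     → [-6]
PUSH 5  → [-6, 5]
MUL     → [-30]
POP     → []
PUSH -6 → [-6]
NEG     → [6]
PUSH 1  → [6, 1]
MOD     → [0]
PUSH -5 → [0, -5]
MUL     → [0]
DUP     → [0, 0]
OVER    → [0, 0, 0]
ROT     → [0, 0, 0]
MUL     → [0, 0]
NEG     → [0, 0]
SUB     → [0]
PUSH -1 → [0, -1]
MOD     → [0]
PUSH 8  → [0, 8]
DUP     → [0, 8, 8]
SWAP    → [0, 8, 8]

0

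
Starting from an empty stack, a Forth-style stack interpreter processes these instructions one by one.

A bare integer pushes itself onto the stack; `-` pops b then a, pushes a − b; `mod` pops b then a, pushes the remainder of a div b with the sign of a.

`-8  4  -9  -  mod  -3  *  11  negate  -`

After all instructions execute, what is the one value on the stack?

-8     : [-8]
4      : [-8, 4]
-9     : [-8, 4, -9]
-      : [-8, 13]
mod    : [-8]
-3     : [-8, -3]
*      : [24]
11     : [24, 11]
negate : [24, -11]
-      : [35]

35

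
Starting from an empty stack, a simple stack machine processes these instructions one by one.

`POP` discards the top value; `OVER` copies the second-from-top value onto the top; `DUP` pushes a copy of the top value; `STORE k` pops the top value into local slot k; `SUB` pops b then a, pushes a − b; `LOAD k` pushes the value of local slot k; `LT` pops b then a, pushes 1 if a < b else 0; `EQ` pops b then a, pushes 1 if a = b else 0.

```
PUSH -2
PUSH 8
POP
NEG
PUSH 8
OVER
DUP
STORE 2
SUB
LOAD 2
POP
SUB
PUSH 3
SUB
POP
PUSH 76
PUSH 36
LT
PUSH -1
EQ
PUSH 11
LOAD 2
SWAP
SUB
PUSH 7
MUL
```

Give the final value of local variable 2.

2

PUSH -2 → [-2]
PUSH 8  → [-2, 8]
POP     → [-2]
NEG     → [2]
PUSH 8  → [2, 8]
OVER    → [2, 8, 2]
DUP     → [2, 8, 2, 2]
STORE 2 → [2, 8, 2]
SUB     → [2, 6]
LOAD 2  → [2, 6, 2]
POP     → [2, 6]
SUB     → [-4]
PUSH 3  → [-4, 3]
SUB     → [-7]
POP     → []
PUSH 76 → [76]
PUSH 36 → [76, 36]
LT      → [0]
PUSH -1 → [0, -1]
EQ      → [0]
PUSH 11 → [0, 11]
LOAD 2  → [0, 11, 2]
SWAP    → [0, 2, 11]
SUB     → [0, -9]
PUSH 7  → [0, -9, 7]
MUL     → [0, -63]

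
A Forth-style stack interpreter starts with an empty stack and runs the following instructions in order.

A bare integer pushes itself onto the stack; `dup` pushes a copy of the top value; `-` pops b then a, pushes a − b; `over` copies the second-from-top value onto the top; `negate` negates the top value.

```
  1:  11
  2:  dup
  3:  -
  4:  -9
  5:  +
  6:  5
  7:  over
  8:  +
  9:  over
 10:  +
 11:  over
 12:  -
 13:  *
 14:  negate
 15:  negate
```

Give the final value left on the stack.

36

11      11
dup     11 11
-       0
-9      0 -9
+       -9
5       -9 5
over    -9 5 -9
+       -9 -4
over    -9 -4 -9
+       -9 -13
over    -9 -13 -9
-       -9 -4
*       36
negate  -36
negate  36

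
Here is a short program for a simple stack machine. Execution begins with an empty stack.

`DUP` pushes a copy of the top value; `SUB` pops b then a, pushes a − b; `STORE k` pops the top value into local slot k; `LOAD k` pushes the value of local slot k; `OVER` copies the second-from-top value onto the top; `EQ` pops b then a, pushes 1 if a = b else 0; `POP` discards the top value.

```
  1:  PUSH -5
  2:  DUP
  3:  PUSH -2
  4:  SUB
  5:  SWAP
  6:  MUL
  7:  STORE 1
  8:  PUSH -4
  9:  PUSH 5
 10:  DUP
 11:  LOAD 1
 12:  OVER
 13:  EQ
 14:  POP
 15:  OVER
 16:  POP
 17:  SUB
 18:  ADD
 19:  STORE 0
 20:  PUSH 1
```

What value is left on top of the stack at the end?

PUSH -5  -5
DUP      -5 -5
PUSH -2  -5 -5 -2
SUB      -5 -3
SWAP     -3 -5
MUL      15
STORE 1  (empty)
PUSH -4  -4
PUSH 5   -4 5
DUP      -4 5 5
LOAD 1   -4 5 5 15
OVER     -4 5 5 15 5
EQ       -4 5 5 0
POP      -4 5 5
OVER     -4 5 5 5
POP      -4 5 5
SUB      -4 0
ADD      -4
STORE 0  (empty)
PUSH 1   1

1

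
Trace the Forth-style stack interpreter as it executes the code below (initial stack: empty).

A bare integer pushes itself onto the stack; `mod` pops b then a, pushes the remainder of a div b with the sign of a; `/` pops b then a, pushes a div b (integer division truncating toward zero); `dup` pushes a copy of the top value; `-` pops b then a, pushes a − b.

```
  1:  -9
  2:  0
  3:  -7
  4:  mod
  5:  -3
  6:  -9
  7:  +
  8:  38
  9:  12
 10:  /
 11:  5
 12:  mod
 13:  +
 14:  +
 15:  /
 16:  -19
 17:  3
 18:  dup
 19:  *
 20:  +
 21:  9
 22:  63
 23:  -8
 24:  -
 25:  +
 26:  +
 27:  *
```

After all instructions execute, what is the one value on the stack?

-9  : -9
0   : -9 0
-7  : -9 0 -7
mod : -9 0
-3  : -9 0 -3
-9  : -9 0 -3 -9
+   : -9 0 -12
38  : -9 0 -12 38
12  : -9 0 -12 38 12
/   : -9 0 -12 3
5   : -9 0 -12 3 5
mod : -9 0 -12 3
+   : -9 0 -9
+   : -9 -9
/   : 1
-19 : 1 -19
3   : 1 -19 3
dup : 1 -19 3 3
*   : 1 -19 9
+   : 1 -10
9   : 1 -10 9
63  : 1 -10 9 63
-8  : 1 -10 9 63 -8
-   : 1 -10 9 71
+   : 1 -10 80
+   : 1 70
*   : 70

70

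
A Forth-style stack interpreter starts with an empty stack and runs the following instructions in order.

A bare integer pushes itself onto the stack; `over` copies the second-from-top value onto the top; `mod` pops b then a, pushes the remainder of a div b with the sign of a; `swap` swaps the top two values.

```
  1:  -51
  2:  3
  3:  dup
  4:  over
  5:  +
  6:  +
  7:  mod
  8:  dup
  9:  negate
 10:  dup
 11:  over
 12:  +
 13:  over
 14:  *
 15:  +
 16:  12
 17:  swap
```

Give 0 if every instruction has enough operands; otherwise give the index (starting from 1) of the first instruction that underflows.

-51    : -51
3      : -51 3
dup    : -51 3 3
over   : -51 3 3 3
+      : -51 3 6
+      : -51 9
mod    : -6
dup    : -6 -6
negate : -6 6
dup    : -6 6 6
over   : -6 6 6 6
+      : -6 6 12
over   : -6 6 12 6
*      : -6 6 72
+      : -6 78
12     : -6 78 12
swap   : -6 12 78

0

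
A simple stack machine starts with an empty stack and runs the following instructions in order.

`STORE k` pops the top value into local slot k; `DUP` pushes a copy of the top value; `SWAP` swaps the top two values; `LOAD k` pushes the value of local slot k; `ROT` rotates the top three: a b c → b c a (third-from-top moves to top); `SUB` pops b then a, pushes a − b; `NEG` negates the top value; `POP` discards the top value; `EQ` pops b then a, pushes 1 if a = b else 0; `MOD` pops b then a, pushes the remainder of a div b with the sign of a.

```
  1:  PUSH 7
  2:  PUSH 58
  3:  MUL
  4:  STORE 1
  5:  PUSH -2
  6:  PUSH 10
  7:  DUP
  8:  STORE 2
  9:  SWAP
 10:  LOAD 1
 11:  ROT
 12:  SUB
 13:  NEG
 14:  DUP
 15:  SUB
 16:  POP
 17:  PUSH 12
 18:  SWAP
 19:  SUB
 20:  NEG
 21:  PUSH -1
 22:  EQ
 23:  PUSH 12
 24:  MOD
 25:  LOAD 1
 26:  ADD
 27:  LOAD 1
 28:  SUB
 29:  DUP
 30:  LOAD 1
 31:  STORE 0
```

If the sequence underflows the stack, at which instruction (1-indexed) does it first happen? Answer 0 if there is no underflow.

0

PUSH 7  -> [7]
PUSH 58 -> [7, 58]
MUL     -> [406]
STORE 1 -> []
PUSH -2 -> [-2]
PUSH 10 -> [-2, 10]
DUP     -> [-2, 10, 10]
STORE 2 -> [-2, 10]
SWAP    -> [10, -2]
LOAD 1  -> [10, -2, 406]
ROT     -> [-2, 406, 10]
SUB     -> [-2, 396]
NEG     -> [-2, -396]
DUP     -> [-2, -396, -396]
SUB     -> [-2, 0]
POP     -> [-2]
PUSH 12 -> [-2, 12]
SWAP    -> [12, -2]
SUB     -> [14]
NEG     -> [-14]
PUSH -1 -> [-14, -1]
EQ      -> [0]
PUSH 12 -> [0, 12]
MOD     -> [0]
LOAD 1  -> [0, 406]
ADD     -> [406]
LOAD 1  -> [406, 406]
SUB     -> [0]
DUP     -> [0, 0]
LOAD 1  -> [0, 0, 406]
STORE 0 -> [0, 0]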